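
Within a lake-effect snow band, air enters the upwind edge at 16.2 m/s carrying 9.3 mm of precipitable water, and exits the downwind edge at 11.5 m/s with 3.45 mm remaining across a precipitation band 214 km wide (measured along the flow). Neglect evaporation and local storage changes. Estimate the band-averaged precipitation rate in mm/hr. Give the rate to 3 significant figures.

R ≈ 1.87 mm/hr

Column moisture flux per unit crosswind length is F = V × PW.
Inflow: F_in = 16.2 × 9.3 = 150.66 mm·m/s
Outflow: F_out = 11.5 × 3.45 = 39.675 mm·m/s
Steady-state rate R = (F_in − F_out)/L = (150.66 − 39.675) / 214000 m = 5.186e-04 mm/s.
R = 5.186e-04 × 3600 = 1.87 mm/hr.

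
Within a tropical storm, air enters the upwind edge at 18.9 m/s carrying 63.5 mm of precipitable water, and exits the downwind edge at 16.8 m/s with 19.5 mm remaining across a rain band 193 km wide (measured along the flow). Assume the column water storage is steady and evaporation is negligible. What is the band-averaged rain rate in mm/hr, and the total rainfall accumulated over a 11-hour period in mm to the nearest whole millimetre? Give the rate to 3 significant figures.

Column moisture flux per unit crosswind length is F = V × PW.
Inflow: F_in = 18.9 × 63.5 = 1200.15 mm·m/s
Outflow: F_out = 16.8 × 19.5 = 327.6 mm·m/s
Steady-state rate R = (F_in − F_out)/L = (1200.15 − 327.6) / 193000 m = 4.521e-03 mm/s.
R = 4.521e-03 × 3600 = 16.3 mm/hr.
Over 11 h: total = 16.3 × 11 = 179.3 ≈ 179 mm.

R ≈ 16.3 mm/hr; total ≈ 179 mm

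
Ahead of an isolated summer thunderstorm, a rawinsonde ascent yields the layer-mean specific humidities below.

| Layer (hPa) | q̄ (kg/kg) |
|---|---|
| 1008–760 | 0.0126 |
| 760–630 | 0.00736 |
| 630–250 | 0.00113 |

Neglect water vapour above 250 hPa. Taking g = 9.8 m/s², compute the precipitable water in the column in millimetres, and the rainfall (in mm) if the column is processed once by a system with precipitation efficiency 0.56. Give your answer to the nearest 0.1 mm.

Precipitable water is the column-integrated vapour mass per unit area: PW = (1/g) Σ q̄ Δp, with q in kg/kg and Δp in Pa (1 kg/m² of water = 1 mm).
Layer 1008–760 hPa: Δp = 248 hPa = 24800 Pa, q̄ = 0.0126 kg/kg → 0.0126 × 24800 / 9.8 = 31.89 mm
Layer 760–630 hPa: Δp = 130 hPa = 13000 Pa, q̄ = 0.00736 kg/kg → 0.00736 × 13000 / 9.8 = 9.76 mm
Layer 630–250 hPa: Δp = 380 hPa = 38000 Pa, q̄ = 0.00113 kg/kg → 0.00113 × 38000 / 9.8 = 4.38 mm
PW = 31.89 + 9.76 + 4.38 = 46.03 ≈ 46.0 mm.
Rainfall = ε × PW = 0.56 × 46.0 = 25.8 mm.

PW ≈ 46.0 mm; rainfall ≈ 25.8 mm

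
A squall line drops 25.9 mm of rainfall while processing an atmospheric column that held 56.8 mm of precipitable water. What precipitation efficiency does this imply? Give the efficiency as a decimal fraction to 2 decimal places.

ε = rainfall / PW = 25.9 / 56.8 = 0.46.

ε ≈ 0.46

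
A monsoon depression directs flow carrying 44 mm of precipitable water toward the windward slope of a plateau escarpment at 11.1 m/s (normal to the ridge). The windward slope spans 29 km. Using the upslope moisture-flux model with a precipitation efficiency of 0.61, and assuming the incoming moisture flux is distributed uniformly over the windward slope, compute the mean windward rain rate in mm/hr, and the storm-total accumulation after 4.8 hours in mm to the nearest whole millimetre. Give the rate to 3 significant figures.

Incoming column moisture flux per unit ridge length: F = V × PW = 11.1 × 44 = 488.4 mm·m/s.
Spread over the 29 km slope with efficiency ε = 0.61: R = ε·F/W = 0.61 × 488.4 / 29000 m = 1.027e-02 mm/s.
R = 1.027e-02 × 3600 = 37.0 mm/hr.
Over 4.8 h: total = 37.0 × 4.8 = 177.6 ≈ 178 mm.

R ≈ 37.0 mm/hr; total ≈ 178 mm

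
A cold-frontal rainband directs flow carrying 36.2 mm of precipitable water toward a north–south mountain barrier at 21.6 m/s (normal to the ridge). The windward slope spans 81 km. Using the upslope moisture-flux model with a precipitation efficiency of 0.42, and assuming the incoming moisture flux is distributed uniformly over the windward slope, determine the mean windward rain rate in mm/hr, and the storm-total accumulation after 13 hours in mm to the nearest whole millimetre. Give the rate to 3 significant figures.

R ≈ 14.6 mm/hr; total ≈ 190 mm

Incoming column moisture flux per unit ridge length: F = V × PW = 21.6 × 36.2 = 781.92 mm·m/s.
Spread over the 81 km slope with efficiency ε = 0.42: R = ε·F/W = 0.42 × 781.92 / 81000 m = 4.054e-03 mm/s.
R = 4.054e-03 × 3600 = 14.6 mm/hr.
Over 13 h: total = 14.6 × 13 = 189.8 ≈ 190 mm.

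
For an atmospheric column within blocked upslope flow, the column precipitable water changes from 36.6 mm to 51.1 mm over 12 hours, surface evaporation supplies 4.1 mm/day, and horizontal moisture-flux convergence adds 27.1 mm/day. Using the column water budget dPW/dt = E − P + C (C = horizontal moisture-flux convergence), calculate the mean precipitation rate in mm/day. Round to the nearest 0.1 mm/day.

P ≈ 2.2 mm/day

dPW/dt = (51.1 − 36.6) mm / (12/24 day) = +29.000 mm/day.
P = E + C − dPW/dt = 4.1 + (27.1) − (+29.000) = 2.2 mm/day.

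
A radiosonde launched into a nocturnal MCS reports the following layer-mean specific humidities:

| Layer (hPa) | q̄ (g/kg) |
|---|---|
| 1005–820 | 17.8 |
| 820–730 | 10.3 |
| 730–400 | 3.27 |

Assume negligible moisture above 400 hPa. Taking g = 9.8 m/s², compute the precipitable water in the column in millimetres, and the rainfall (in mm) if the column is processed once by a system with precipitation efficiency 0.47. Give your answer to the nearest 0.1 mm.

Precipitable water is the column-integrated vapour mass per unit area: PW = (1/g) Σ q̄ Δp, with q in kg/kg and Δp in Pa (1 kg/m² of water = 1 mm).
Layer 1005–820 hPa: Δp = 185 hPa = 18500 Pa, q̄ = 0.0178 kg/kg → 0.0178 × 18500 / 9.8 = 33.60 mm
Layer 820–730 hPa: Δp = 90 hPa = 9000 Pa, q̄ = 0.0103 kg/kg → 0.0103 × 9000 / 9.8 = 9.46 mm
Layer 730–400 hPa: Δp = 330 hPa = 33000 Pa, q̄ = 0.00327 kg/kg → 0.00327 × 33000 / 9.8 = 11.01 mm
PW = 33.60 + 9.46 + 11.01 = 54.07 ≈ 54.1 mm.
Rainfall = ε × PW = 0.47 × 54.1 = 25.4 mm.

PW ≈ 54.1 mm; rainfall ≈ 25.4 mm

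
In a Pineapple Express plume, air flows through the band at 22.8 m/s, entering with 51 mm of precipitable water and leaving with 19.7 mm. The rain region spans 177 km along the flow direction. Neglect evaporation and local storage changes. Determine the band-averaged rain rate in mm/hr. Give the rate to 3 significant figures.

Column moisture flux per unit crosswind length is F = V × PW.
Inflow: F_in = 22.8 × 51 = 1162.8 mm·m/s
Outflow: F_out = 22.8 × 19.7 = 449.16 mm·m/s
Steady-state rate R = (F_in − F_out)/L = (1162.8 − 449.16) / 177000 m = 4.032e-03 mm/s.
R = 4.032e-03 × 3600 = 14.5 mm/hr.

R ≈ 14.5 mm/hr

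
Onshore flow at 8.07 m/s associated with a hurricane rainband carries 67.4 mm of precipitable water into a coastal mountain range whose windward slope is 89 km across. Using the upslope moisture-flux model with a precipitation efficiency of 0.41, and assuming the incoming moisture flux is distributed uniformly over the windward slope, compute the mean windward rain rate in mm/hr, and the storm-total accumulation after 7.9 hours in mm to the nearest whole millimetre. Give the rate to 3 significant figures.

Incoming column moisture flux per unit ridge length: F = V × PW = 8.07 × 67.4 = 543.918 mm·m/s.
Spread over the 89 km slope with efficiency ε = 0.41: R = ε·F/W = 0.41 × 543.918 / 89000 m = 2.506e-03 mm/s.
R = 2.506e-03 × 3600 = 9.02 mm/hr.
Over 7.9 h: total = 9.02 × 7.9 = 71.258 ≈ 71 mm.

R ≈ 9.02 mm/hr; total ≈ 71 mm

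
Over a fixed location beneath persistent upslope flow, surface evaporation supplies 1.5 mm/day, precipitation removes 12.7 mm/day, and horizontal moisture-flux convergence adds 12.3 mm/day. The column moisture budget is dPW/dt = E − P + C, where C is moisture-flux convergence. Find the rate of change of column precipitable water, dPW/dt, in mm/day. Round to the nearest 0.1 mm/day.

dPW/dt = E − P + C = 1.5 − 12.7 + (12.3) = 1.1 mm/day.

dPW/dt ≈ 1.1 mm/day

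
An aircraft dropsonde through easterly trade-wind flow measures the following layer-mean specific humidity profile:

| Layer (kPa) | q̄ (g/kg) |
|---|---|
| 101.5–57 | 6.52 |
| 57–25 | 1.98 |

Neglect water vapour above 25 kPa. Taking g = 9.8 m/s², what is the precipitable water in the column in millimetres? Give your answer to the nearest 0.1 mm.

Precipitable water is the column-integrated vapour mass per unit area: PW = (1/g) Σ q̄ Δp, with q in kg/kg and Δp in Pa (1 kg/m² of water = 1 mm).
Layer 101.5–57 kPa: Δp = 445 hPa = 44500 Pa, q̄ = 0.00652 kg/kg → 0.00652 × 44500 / 9.8 = 29.61 mm
Layer 57–25 kPa: Δp = 320 hPa = 32000 Pa, q̄ = 0.00198 kg/kg → 0.00198 × 32000 / 9.8 = 6.47 mm
PW = 29.61 + 6.47 = 36.08 ≈ 36.1 mm.

PW ≈ 36.1 mm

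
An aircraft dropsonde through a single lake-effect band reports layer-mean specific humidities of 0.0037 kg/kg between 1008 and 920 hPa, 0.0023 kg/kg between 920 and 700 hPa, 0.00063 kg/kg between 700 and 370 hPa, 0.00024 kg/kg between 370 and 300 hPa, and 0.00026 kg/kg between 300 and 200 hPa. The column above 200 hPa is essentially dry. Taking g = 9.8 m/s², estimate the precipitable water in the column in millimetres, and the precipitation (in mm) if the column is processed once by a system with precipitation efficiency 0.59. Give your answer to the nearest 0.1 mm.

PW ≈ 11.0 mm; precipitation ≈ 6.5 mm

Precipitable water is the column-integrated vapour mass per unit area: PW = (1/g) Σ q̄ Δp, with q in kg/kg and Δp in Pa (1 kg/m² of water = 1 mm).
Layer 1008–920 hPa: Δp = 88 hPa = 8800 Pa, q̄ = 0.0037 kg/kg → 0.0037 × 8800 / 9.8 = 3.32 mm
Layer 920–700 hPa: Δp = 220 hPa = 22000 Pa, q̄ = 0.0023 kg/kg → 0.0023 × 22000 / 9.8 = 5.16 mm
Layer 700–370 hPa: Δp = 330 hPa = 33000 Pa, q̄ = 0.00063 kg/kg → 0.00063 × 33000 / 9.8 = 2.12 mm
Layer 370–300 hPa: Δp = 70 hPa = 7000 Pa, q̄ = 0.00024 kg/kg → 0.00024 × 7000 / 9.8 = 0.17 mm
Layer 300–200 hPa: Δp = 100 hPa = 10000 Pa, q̄ = 0.00026 kg/kg → 0.00026 × 10000 / 9.8 = 0.27 mm
PW = 3.32 + 5.16 + 2.12 + 0.17 + 0.27 = 11.04 ≈ 11.0 mm.
Precipitation = ε × PW = 0.59 × 11.0 = 6.5 mm.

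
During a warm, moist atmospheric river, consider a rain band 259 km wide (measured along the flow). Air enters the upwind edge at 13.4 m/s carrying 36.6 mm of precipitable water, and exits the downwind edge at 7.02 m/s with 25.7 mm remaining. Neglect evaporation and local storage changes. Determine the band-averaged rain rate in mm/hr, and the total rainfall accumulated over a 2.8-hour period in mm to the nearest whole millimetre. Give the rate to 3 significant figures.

Column moisture flux per unit crosswind length is F = V × PW.
Inflow: F_in = 13.4 × 36.6 = 490.44 mm·m/s
Outflow: F_out = 7.02 × 25.7 = 180.414 mm·m/s
Steady-state rate R = (F_in − F_out)/L = (490.44 − 180.414) / 259000 m = 1.197e-03 mm/s.
R = 1.197e-03 × 3600 = 4.31 mm/hr.
Over 2.8 h: total = 4.31 × 2.8 = 12.068 ≈ 12 mm.

R ≈ 4.31 mm/hr; total ≈ 12 mm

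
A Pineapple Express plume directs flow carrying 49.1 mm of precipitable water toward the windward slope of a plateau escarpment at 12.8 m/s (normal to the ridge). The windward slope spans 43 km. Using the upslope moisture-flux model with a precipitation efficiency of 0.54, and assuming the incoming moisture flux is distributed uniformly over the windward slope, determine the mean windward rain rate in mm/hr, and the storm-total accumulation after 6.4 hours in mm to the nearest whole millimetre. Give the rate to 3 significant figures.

R ≈ 28.4 mm/hr; total ≈ 182 mm

Incoming column moisture flux per unit ridge length: F = V × PW = 12.8 × 49.1 = 628.48 mm·m/s.
Spread over the 43 km slope with efficiency ε = 0.54: R = ε·F/W = 0.54 × 628.48 / 43000 m = 7.893e-03 mm/s.
R = 7.893e-03 × 3600 = 28.4 mm/hr.
Over 6.4 h: total = 28.4 × 6.4 = 181.76 ≈ 182 mm.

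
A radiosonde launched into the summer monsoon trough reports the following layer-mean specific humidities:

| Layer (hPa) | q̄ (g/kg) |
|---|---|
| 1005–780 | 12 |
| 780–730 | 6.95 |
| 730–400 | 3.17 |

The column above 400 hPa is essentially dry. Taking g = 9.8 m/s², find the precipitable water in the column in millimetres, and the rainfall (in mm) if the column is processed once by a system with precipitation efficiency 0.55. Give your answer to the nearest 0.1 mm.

Precipitable water is the column-integrated vapour mass per unit area: PW = (1/g) Σ q̄ Δp, with q in kg/kg and Δp in Pa (1 kg/m² of water = 1 mm).
Layer 1005–780 hPa: Δp = 225 hPa = 22500 Pa, q̄ = 0.012 kg/kg → 0.012 × 22500 / 9.8 = 27.55 mm
Layer 780–730 hPa: Δp = 50 hPa = 5000 Pa, q̄ = 0.00695 kg/kg → 0.00695 × 5000 / 9.8 = 3.55 mm
Layer 730–400 hPa: Δp = 330 hPa = 33000 Pa, q̄ = 0.00317 kg/kg → 0.00317 × 33000 / 9.8 = 10.67 mm
PW = 27.55 + 3.55 + 10.67 = 41.77 ≈ 41.8 mm.
Rainfall = ε × PW = 0.55 × 41.8 = 23.0 mm.

PW ≈ 41.8 mm; rainfall ≈ 23.0 mm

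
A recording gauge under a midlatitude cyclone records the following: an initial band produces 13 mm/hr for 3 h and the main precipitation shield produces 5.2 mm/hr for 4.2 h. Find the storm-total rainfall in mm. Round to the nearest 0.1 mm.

total ≈ 60.8 mm

Total = Σ Rᵢ Δtᵢ = 13 × 3 + 5.2 × 4.2
      = 39 + 21.84 = 60.8 mm.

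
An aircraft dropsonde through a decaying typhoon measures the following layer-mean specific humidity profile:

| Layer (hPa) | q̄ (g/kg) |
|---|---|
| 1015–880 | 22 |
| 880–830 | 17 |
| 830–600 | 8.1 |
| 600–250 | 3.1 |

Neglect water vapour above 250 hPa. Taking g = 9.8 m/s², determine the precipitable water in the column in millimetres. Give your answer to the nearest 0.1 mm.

PW ≈ 69.1 mm

Precipitable water is the column-integrated vapour mass per unit area: PW = (1/g) Σ q̄ Δp, with q in kg/kg and Δp in Pa (1 kg/m² of water = 1 mm).
Layer 1015–880 hPa: Δp = 135 hPa = 13500 Pa, q̄ = 0.022 kg/kg → 0.022 × 13500 / 9.8 = 30.31 mm
Layer 880–830 hPa: Δp = 50 hPa = 5000 Pa, q̄ = 0.017 kg/kg → 0.017 × 5000 / 9.8 = 8.67 mm
Layer 830–600 hPa: Δp = 230 hPa = 23000 Pa, q̄ = 0.0081 kg/kg → 0.0081 × 23000 / 9.8 = 19.01 mm
Layer 600–250 hPa: Δp = 350 hPa = 35000 Pa, q̄ = 0.0031 kg/kg → 0.0031 × 35000 / 9.8 = 11.07 mm
PW = 30.31 + 8.67 + 19.01 + 11.07 = 69.06 ≈ 69.1 mm.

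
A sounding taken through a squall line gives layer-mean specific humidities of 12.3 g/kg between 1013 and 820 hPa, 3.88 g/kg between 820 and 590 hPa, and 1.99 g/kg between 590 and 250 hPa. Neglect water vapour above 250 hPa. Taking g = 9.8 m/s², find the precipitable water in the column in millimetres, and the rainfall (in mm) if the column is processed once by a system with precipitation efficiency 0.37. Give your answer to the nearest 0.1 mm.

PW ≈ 40.2 mm; rainfall ≈ 14.9 mm

Precipitable water is the column-integrated vapour mass per unit area: PW = (1/g) Σ q̄ Δp, with q in kg/kg and Δp in Pa (1 kg/m² of water = 1 mm).
Layer 1013–820 hPa: Δp = 193 hPa = 19300 Pa, q̄ = 0.0123 kg/kg → 0.0123 × 19300 / 9.8 = 24.22 mm
Layer 820–590 hPa: Δp = 230 hPa = 23000 Pa, q̄ = 0.00388 kg/kg → 0.00388 × 23000 / 9.8 = 9.11 mm
Layer 590–250 hPa: Δp = 340 hPa = 34000 Pa, q̄ = 0.00199 kg/kg → 0.00199 × 34000 / 9.8 = 6.90 mm
PW = 24.22 + 9.11 + 6.90 = 40.23 ≈ 40.2 mm.
Rainfall = ε × PW = 0.37 × 40.2 = 14.9 mm.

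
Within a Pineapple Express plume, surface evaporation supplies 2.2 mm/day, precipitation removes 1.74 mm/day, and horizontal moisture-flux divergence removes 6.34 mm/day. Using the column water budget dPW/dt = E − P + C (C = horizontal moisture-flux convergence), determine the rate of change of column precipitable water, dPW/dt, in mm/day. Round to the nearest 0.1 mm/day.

dPW/dt = E − P + C = 2.2 − 1.74 + (-6.34) = -5.9 mm/day.

dPW/dt ≈ -5.9 mm/day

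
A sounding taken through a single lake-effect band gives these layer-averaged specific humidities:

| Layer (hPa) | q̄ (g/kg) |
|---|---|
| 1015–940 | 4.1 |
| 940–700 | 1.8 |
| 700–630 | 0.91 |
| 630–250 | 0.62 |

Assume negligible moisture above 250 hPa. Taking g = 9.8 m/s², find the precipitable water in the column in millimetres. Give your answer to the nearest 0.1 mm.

PW ≈ 10.6 mm

Precipitable water is the column-integrated vapour mass per unit area: PW = (1/g) Σ q̄ Δp, with q in kg/kg and Δp in Pa (1 kg/m² of water = 1 mm).
Layer 1015–940 hPa: Δp = 75 hPa = 7500 Pa, q̄ = 0.0041 kg/kg → 0.0041 × 7500 / 9.8 = 3.14 mm
Layer 940–700 hPa: Δp = 240 hPa = 24000 Pa, q̄ = 0.0018 kg/kg → 0.0018 × 24000 / 9.8 = 4.41 mm
Layer 700–630 hPa: Δp = 70 hPa = 7000 Pa, q̄ = 0.00091 kg/kg → 0.00091 × 7000 / 9.8 = 0.65 mm
Layer 630–250 hPa: Δp = 380 hPa = 38000 Pa, q̄ = 0.00062 kg/kg → 0.00062 × 38000 / 9.8 = 2.40 mm
PW = 3.14 + 4.41 + 0.65 + 2.40 = 10.60 ≈ 10.6 mm.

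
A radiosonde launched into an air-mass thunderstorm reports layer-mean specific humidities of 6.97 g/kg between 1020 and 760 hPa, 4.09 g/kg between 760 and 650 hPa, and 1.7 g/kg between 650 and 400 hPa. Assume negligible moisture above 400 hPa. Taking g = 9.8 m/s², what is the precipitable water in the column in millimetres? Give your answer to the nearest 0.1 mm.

PW ≈ 27.4 mm

Precipitable water is the column-integrated vapour mass per unit area: PW = (1/g) Σ q̄ Δp, with q in kg/kg and Δp in Pa (1 kg/m² of water = 1 mm).
Layer 1020–760 hPa: Δp = 260 hPa = 26000 Pa, q̄ = 0.00697 kg/kg → 0.00697 × 26000 / 9.8 = 18.49 mm
Layer 760–650 hPa: Δp = 110 hPa = 11000 Pa, q̄ = 0.00409 kg/kg → 0.00409 × 11000 / 9.8 = 4.59 mm
Layer 650–400 hPa: Δp = 250 hPa = 25000 Pa, q̄ = 0.0017 kg/kg → 0.0017 × 25000 / 9.8 = 4.34 mm
PW = 18.49 + 4.59 + 4.34 = 27.42 ≈ 27.4 mm.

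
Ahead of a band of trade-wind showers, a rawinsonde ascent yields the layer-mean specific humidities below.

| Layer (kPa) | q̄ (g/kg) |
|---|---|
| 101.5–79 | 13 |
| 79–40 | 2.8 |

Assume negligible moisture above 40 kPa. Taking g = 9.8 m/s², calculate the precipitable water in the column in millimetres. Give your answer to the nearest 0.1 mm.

PW ≈ 41.0 mm

Precipitable water is the column-integrated vapour mass per unit area: PW = (1/g) Σ q̄ Δp, with q in kg/kg and Δp in Pa (1 kg/m² of water = 1 mm).
Layer 101.5–79 kPa: Δp = 225 hPa = 22500 Pa, q̄ = 0.013 kg/kg → 0.013 × 22500 / 9.8 = 29.85 mm
Layer 79–40 kPa: Δp = 390 hPa = 39000 Pa, q̄ = 0.0028 kg/kg → 0.0028 × 39000 / 9.8 = 11.14 mm
PW = 29.85 + 11.14 = 40.99 ≈ 41.0 mm.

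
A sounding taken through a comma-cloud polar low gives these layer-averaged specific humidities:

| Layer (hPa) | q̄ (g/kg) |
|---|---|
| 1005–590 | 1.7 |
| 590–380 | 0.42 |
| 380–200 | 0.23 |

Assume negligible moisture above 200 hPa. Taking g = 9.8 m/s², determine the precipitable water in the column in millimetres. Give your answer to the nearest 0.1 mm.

PW ≈ 8.5 mm

Precipitable water is the column-integrated vapour mass per unit area: PW = (1/g) Σ q̄ Δp, with q in kg/kg and Δp in Pa (1 kg/m² of water = 1 mm).
Layer 1005–590 hPa: Δp = 415 hPa = 41500 Pa, q̄ = 0.0017 kg/kg → 0.0017 × 41500 / 9.8 = 7.20 mm
Layer 590–380 hPa: Δp = 210 hPa = 21000 Pa, q̄ = 0.00042 kg/kg → 0.00042 × 21000 / 9.8 = 0.90 mm
Layer 380–200 hPa: Δp = 180 hPa = 18000 Pa, q̄ = 0.00023 kg/kg → 0.00023 × 18000 / 9.8 = 0.42 mm
PW = 7.20 + 0.90 + 0.42 = 8.52 ≈ 8.5 mm.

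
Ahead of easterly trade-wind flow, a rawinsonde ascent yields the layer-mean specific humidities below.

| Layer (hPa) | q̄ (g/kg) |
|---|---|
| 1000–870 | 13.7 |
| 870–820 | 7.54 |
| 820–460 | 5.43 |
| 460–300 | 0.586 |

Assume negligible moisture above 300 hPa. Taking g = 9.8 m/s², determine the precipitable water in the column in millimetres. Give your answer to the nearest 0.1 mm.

Precipitable water is the column-integrated vapour mass per unit area: PW = (1/g) Σ q̄ Δp, with q in kg/kg and Δp in Pa (1 kg/m² of water = 1 mm).
Layer 1000–870 hPa: Δp = 130 hPa = 13000 Pa, q̄ = 0.0137 kg/kg → 0.0137 × 13000 / 9.8 = 18.17 mm
Layer 870–820 hPa: Δp = 50 hPa = 5000 Pa, q̄ = 0.00754 kg/kg → 0.00754 × 5000 / 9.8 = 3.85 mm
Layer 820–460 hPa: Δp = 360 hPa = 36000 Pa, q̄ = 0.00543 kg/kg → 0.00543 × 36000 / 9.8 = 19.95 mm
Layer 460–300 hPa: Δp = 160 hPa = 16000 Pa, q̄ = 0.000586 kg/kg → 0.000586 × 16000 / 9.8 = 0.96 mm
PW = 18.17 + 3.85 + 19.95 + 0.96 = 42.93 ≈ 42.9 mm.

PW ≈ 42.9 mm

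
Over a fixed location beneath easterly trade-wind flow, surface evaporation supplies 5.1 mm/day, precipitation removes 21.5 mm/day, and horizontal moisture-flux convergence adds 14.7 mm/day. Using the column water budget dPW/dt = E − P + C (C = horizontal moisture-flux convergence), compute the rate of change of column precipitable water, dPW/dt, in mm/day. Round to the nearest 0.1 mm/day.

dPW/dt ≈ -1.7 mm/day

dPW/dt = E − P + C = 5.1 − 21.5 + (14.7) = -1.7 mm/day.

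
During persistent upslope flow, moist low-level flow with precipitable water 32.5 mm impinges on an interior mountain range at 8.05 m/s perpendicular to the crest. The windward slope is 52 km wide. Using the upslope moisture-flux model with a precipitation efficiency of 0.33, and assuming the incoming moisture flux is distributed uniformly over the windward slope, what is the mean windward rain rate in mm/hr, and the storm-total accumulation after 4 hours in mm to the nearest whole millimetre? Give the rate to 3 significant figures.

R ≈ 5.98 mm/hr; total ≈ 24 mm

Incoming column moisture flux per unit ridge length: F = V × PW = 8.05 × 32.5 = 261.625 mm·m/s.
Spread over the 52 km slope with efficiency ε = 0.33: R = ε·F/W = 0.33 × 261.625 / 52000 m = 1.660e-03 mm/s.
R = 1.660e-03 × 3600 = 5.98 mm/hr.
Over 4 h: total = 5.98 × 4 = 23.92 ≈ 24 mm.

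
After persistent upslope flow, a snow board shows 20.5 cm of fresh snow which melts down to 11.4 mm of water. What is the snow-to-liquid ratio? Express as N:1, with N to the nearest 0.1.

Ratio = snow depth / SWE = 205 mm / 11.4 mm = 18.0, i.e. 18.0:1.

ratio ≈ 18.0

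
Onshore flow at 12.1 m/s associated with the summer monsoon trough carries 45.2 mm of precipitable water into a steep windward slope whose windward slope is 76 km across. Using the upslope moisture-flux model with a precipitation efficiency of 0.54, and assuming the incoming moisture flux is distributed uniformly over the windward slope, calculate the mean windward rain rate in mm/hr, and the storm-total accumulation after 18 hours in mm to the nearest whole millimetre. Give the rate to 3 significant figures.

R ≈ 14.0 mm/hr; total ≈ 252 mm

Incoming column moisture flux per unit ridge length: F = V × PW = 12.1 × 45.2 = 546.92 mm·m/s.
Spread over the 76 km slope with efficiency ε = 0.54: R = ε·F/W = 0.54 × 546.92 / 76000 m = 3.886e-03 mm/s.
R = 3.886e-03 × 3600 = 14.0 mm/hr.
Over 18 h: total = 14.0 × 18 = 252 mm.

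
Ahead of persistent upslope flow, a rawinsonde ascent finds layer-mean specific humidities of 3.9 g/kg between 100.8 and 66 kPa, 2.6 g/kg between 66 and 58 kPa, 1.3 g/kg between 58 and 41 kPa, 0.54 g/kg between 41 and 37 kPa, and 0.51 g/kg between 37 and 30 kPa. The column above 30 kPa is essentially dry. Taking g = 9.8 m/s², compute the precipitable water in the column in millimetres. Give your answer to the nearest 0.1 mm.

Precipitable water is the column-integrated vapour mass per unit area: PW = (1/g) Σ q̄ Δp, with q in kg/kg and Δp in Pa (1 kg/m² of water = 1 mm).
Layer 100.8–66 kPa: Δp = 348 hPa = 34800 Pa, q̄ = 0.0039 kg/kg → 0.0039 × 34800 / 9.8 = 13.85 mm
Layer 66–58 kPa: Δp = 80 hPa = 8000 Pa, q̄ = 0.0026 kg/kg → 0.0026 × 8000 / 9.8 = 2.12 mm
Layer 58–41 kPa: Δp = 170 hPa = 17000 Pa, q̄ = 0.0013 kg/kg → 0.0013 × 17000 / 9.8 = 2.26 mm
Layer 41–37 kPa: Δp = 40 hPa = 4000 Pa, q̄ = 0.00054 kg/kg → 0.00054 × 4000 / 9.8 = 0.22 mm
Layer 37–30 kPa: Δp = 70 hPa = 7000 Pa, q̄ = 0.00051 kg/kg → 0.00051 × 7000 / 9.8 = 0.36 mm
PW = 13.85 + 2.12 + 2.26 + 0.22 + 0.36 = 18.81 ≈ 18.8 mm.

PW ≈ 18.8 mm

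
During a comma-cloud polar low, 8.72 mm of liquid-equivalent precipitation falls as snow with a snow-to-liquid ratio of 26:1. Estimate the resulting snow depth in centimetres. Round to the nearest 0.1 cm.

Snow depth = liquid × ratio = 8.72 mm × 26 = 226.72 mm = 22.7 cm.

snow depth ≈ 22.7 cm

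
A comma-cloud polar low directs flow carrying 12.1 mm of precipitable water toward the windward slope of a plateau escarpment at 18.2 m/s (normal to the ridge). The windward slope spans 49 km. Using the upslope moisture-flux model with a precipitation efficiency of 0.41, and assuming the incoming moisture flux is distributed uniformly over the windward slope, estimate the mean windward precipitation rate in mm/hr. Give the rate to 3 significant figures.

R ≈ 6.63 mm/hr

Incoming column moisture flux per unit ridge length: F = V × PW = 18.2 × 12.1 = 220.22 mm·m/s.
Spread over the 49 km slope with efficiency ε = 0.41: R = ε·F/W = 0.41 × 220.22 / 49000 m = 1.843e-03 mm/s.
R = 1.843e-03 × 3600 = 6.63 mm/hr.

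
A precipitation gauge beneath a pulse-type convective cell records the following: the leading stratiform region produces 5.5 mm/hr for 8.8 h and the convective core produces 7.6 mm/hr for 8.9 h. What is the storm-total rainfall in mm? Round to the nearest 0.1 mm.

total ≈ 116.0 mm

Total = Σ Rᵢ Δtᵢ = 5.5 × 8.8 + 7.6 × 8.9
      = 48.4 + 67.64 = 116.0 mm.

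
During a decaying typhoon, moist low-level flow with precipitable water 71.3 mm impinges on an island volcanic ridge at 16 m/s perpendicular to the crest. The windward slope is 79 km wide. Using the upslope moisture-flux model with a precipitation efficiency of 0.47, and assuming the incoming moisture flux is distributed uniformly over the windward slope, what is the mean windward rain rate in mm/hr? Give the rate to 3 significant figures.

Incoming column moisture flux per unit ridge length: F = V × PW = 16 × 71.3 = 1140.8 mm·m/s.
Spread over the 79 km slope with efficiency ε = 0.47: R = ε·F/W = 0.47 × 1140.8 / 79000 m = 6.787e-03 mm/s.
R = 6.787e-03 × 3600 = 24.4 mm/hr.

R ≈ 24.4 mm/hr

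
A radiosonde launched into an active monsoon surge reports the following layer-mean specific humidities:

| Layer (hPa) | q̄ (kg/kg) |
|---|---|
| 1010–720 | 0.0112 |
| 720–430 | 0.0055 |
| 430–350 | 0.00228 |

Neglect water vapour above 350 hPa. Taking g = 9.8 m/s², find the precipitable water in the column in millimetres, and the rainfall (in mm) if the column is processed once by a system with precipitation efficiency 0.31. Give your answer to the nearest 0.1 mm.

PW ≈ 51.3 mm; rainfall ≈ 15.9 mm

Precipitable water is the column-integrated vapour mass per unit area: PW = (1/g) Σ q̄ Δp, with q in kg/kg and Δp in Pa (1 kg/m² of water = 1 mm).
Layer 1010–720 hPa: Δp = 290 hPa = 29000 Pa, q̄ = 0.0112 kg/kg → 0.0112 × 29000 / 9.8 = 33.14 mm
Layer 720–430 hPa: Δp = 290 hPa = 29000 Pa, q̄ = 0.0055 kg/kg → 0.0055 × 29000 / 9.8 = 16.28 mm
Layer 430–350 hPa: Δp = 80 hPa = 8000 Pa, q̄ = 0.00228 kg/kg → 0.00228 × 8000 / 9.8 = 1.86 mm
PW = 33.14 + 16.28 + 1.86 = 51.28 ≈ 51.3 mm.
Rainfall = ε × PW = 0.31 × 51.3 = 15.9 mm.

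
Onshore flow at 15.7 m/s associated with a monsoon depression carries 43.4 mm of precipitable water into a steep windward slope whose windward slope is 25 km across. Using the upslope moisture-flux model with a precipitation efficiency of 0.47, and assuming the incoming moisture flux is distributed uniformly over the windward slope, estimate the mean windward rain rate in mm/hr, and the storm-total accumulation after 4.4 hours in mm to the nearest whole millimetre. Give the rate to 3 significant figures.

R ≈ 46.1 mm/hr; total ≈ 203 mm

Incoming column moisture flux per unit ridge length: F = V × PW = 15.7 × 43.4 = 681.38 mm·m/s.
Spread over the 25 km slope with efficiency ε = 0.47: R = ε·F/W = 0.47 × 681.38 / 25000 m = 1.281e-02 mm/s.
R = 1.281e-02 × 3600 = 46.1 mm/hr.
Over 4.4 h: total = 46.1 × 4.4 = 202.84 ≈ 203 mm.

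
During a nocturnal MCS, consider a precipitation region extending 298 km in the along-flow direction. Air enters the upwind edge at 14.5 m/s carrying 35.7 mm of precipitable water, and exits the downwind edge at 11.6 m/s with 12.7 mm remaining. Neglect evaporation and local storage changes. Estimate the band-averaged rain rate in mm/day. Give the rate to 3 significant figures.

Column moisture flux per unit crosswind length is F = V × PW.
Inflow: F_in = 14.5 × 35.7 = 517.65 mm·m/s
Outflow: F_out = 11.6 × 12.7 = 147.32 mm·m/s
Steady-state rate R = (F_in − F_out)/L = (517.65 − 147.32) / 298000 m = 1.243e-03 mm/s.
R = 1.243e-03 × 3600 × 24 = 107 mm/day.

R ≈ 107 mm/day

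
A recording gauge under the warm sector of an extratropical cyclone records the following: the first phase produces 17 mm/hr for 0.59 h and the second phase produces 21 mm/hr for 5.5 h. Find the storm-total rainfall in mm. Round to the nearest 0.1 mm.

Total = Σ Rᵢ Δtᵢ = 17 × 0.59 + 21 × 5.5
      = 10.03 + 115.5 = 125.5 mm.

total ≈ 125.5 mm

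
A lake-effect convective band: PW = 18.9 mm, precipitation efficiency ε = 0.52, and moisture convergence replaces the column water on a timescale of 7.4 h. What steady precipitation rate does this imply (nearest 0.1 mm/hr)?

Each overturning extracts ε × PW = 0.52 × 18.9 = 9.828 mm.
Rate = ε·PW / τ = 9.828 / 7.4 h = 1.3 mm/hr.

R ≈ 1.3 mm/hr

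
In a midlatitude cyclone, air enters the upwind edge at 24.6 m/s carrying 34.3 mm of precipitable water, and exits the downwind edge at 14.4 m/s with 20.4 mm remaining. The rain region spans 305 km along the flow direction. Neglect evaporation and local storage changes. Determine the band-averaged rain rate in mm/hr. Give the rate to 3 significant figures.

Column moisture flux per unit crosswind length is F = V × PW.
Inflow: F_in = 24.6 × 34.3 = 843.78 mm·m/s
Outflow: F_out = 14.4 × 20.4 = 293.76 mm·m/s
Steady-state rate R = (F_in − F_out)/L = (843.78 − 293.76) / 305000 m = 1.803e-03 mm/s.
R = 1.803e-03 × 3600 = 6.49 mm/hr.

R ≈ 6.49 mm/hr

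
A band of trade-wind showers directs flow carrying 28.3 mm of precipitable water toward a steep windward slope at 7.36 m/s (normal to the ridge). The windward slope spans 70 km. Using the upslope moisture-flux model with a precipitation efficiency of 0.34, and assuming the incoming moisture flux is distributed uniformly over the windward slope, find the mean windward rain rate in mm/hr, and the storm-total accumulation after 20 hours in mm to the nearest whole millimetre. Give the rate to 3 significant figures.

Incoming column moisture flux per unit ridge length: F = V × PW = 7.36 × 28.3 = 208.288 mm·m/s.
Spread over the 70 km slope with efficiency ε = 0.34: R = ε·F/W = 0.34 × 208.288 / 70000 m = 1.012e-03 mm/s.
R = 1.012e-03 × 3600 = 3.64 mm/hr.
Over 20 h: total = 3.64 × 20 = 72.8 ≈ 73 mm.

R ≈ 3.64 mm/hr; total ≈ 73 mm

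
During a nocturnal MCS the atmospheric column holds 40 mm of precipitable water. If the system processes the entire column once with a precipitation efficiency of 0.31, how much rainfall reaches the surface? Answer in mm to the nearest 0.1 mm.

Rainfall = ε × PW = 0.31 × 40 = 12.4 mm.

rainfall ≈ 12.4 mm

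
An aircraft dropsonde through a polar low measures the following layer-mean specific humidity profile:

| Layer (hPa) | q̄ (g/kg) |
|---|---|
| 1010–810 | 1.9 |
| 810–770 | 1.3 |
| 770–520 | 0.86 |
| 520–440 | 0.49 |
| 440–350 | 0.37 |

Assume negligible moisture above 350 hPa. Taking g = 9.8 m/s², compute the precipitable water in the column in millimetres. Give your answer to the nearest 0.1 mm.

PW ≈ 7.3 mm

Precipitable water is the column-integrated vapour mass per unit area: PW = (1/g) Σ q̄ Δp, with q in kg/kg and Δp in Pa (1 kg/m² of water = 1 mm).
Layer 1010–810 hPa: Δp = 200 hPa = 20000 Pa, q̄ = 0.0019 kg/kg → 0.0019 × 20000 / 9.8 = 3.88 mm
Layer 810–770 hPa: Δp = 40 hPa = 4000 Pa, q̄ = 0.0013 kg/kg → 0.0013 × 4000 / 9.8 = 0.53 mm
Layer 770–520 hPa: Δp = 250 hPa = 25000 Pa, q̄ = 0.00086 kg/kg → 0.00086 × 25000 / 9.8 = 2.19 mm
Layer 520–440 hPa: Δp = 80 hPa = 8000 Pa, q̄ = 0.00049 kg/kg → 0.00049 × 8000 / 9.8 = 0.40 mm
Layer 440–350 hPa: Δp = 90 hPa = 9000 Pa, q̄ = 0.00037 kg/kg → 0.00037 × 9000 / 9.8 = 0.34 mm
PW = 3.88 + 0.53 + 2.19 + 0.40 + 0.34 = 7.34 ≈ 7.3 mm.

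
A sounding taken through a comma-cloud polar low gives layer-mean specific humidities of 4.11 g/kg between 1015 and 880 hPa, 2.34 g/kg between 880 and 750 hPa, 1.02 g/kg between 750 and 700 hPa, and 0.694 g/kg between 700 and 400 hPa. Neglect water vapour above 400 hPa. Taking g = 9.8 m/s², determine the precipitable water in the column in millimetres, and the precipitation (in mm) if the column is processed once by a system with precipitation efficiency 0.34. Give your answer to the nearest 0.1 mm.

Precipitable water is the column-integrated vapour mass per unit area: PW = (1/g) Σ q̄ Δp, with q in kg/kg and Δp in Pa (1 kg/m² of water = 1 mm).
Layer 1015–880 hPa: Δp = 135 hPa = 13500 Pa, q̄ = 0.00411 kg/kg → 0.00411 × 13500 / 9.8 = 5.66 mm
Layer 880–750 hPa: Δp = 130 hPa = 13000 Pa, q̄ = 0.00234 kg/kg → 0.00234 × 13000 / 9.8 = 3.10 mm
Layer 750–700 hPa: Δp = 50 hPa = 5000 Pa, q̄ = 0.00102 kg/kg → 0.00102 × 5000 / 9.8 = 0.52 mm
Layer 700–400 hPa: Δp = 300 hPa = 30000 Pa, q̄ = 0.000694 kg/kg → 0.000694 × 30000 / 9.8 = 2.12 mm
PW = 5.66 + 3.10 + 0.52 + 2.12 = 11.40 ≈ 11.4 mm.
Precipitation = ε × PW = 0.34 × 11.4 = 3.9 mm.

PW ≈ 11.4 mm; precipitation ≈ 3.9 mm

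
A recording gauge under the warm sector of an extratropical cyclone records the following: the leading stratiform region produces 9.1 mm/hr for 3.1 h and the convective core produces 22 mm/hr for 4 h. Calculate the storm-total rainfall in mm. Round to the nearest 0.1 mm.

Total = Σ Rᵢ Δtᵢ = 9.1 × 3.1 + 22 × 4
      = 28.21 + 88 = 116.2 mm.

total ≈ 116.2 mm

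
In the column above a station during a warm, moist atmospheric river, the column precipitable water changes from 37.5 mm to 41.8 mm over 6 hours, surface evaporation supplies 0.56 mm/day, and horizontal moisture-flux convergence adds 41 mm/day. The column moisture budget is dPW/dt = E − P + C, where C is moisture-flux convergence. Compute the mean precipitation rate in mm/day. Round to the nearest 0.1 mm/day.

P ≈ 24.4 mm/day

dPW/dt = (41.8 − 37.5) mm / (6/24 day) = +17.200 mm/day.
P = E + C − dPW/dt = 0.56 + (41) − (+17.200) = 24.4 mm/day.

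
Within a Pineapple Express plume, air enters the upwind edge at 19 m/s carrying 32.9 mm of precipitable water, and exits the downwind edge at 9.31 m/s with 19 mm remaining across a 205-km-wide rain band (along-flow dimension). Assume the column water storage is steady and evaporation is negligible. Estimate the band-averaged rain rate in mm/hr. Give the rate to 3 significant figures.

R ≈ 7.87 mm/hr

Column moisture flux per unit crosswind length is F = V × PW.
Inflow: F_in = 19 × 32.9 = 625.1 mm·m/s
Outflow: F_out = 9.31 × 19 = 176.89 mm·m/s
Steady-state rate R = (F_in − F_out)/L = (625.1 − 176.89) / 205000 m = 2.186e-03 mm/s.
R = 2.186e-03 × 3600 = 7.87 mm/hr.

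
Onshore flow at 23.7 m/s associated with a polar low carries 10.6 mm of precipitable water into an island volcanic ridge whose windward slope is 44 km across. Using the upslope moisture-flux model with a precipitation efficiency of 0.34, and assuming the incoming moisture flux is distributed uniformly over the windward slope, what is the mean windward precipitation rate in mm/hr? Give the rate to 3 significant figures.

R ≈ 6.99 mm/hr

Incoming column moisture flux per unit ridge length: F = V × PW = 23.7 × 10.6 = 251.22 mm·m/s.
Spread over the 44 km slope with efficiency ε = 0.34: R = ε·F/W = 0.34 × 251.22 / 44000 m = 1.941e-03 mm/s.
R = 1.941e-03 × 3600 = 6.99 mm/hr.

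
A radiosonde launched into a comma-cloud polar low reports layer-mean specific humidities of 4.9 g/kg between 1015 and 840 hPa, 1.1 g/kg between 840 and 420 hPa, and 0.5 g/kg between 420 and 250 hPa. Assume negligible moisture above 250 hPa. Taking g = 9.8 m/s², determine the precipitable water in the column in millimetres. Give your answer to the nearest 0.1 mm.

Precipitable water is the column-integrated vapour mass per unit area: PW = (1/g) Σ q̄ Δp, with q in kg/kg and Δp in Pa (1 kg/m² of water = 1 mm).
Layer 1015–840 hPa: Δp = 175 hPa = 17500 Pa, q̄ = 0.0049 kg/kg → 0.0049 × 17500 / 9.8 = 8.75 mm
Layer 840–420 hPa: Δp = 420 hPa = 42000 Pa, q̄ = 0.0011 kg/kg → 0.0011 × 42000 / 9.8 = 4.71 mm
Layer 420–250 hPa: Δp = 170 hPa = 17000 Pa, q̄ = 0.0005 kg/kg → 0.0005 × 17000 / 9.8 = 0.87 mm
PW = 8.75 + 4.71 + 0.87 = 14.33 ≈ 14.3 mm.

PW ≈ 14.3 mm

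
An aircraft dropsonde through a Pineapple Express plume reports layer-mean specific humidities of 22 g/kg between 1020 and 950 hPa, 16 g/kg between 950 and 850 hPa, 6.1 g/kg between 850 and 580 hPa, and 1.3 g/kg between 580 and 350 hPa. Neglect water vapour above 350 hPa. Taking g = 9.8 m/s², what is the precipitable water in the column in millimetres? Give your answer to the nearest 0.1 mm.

Precipitable water is the column-integrated vapour mass per unit area: PW = (1/g) Σ q̄ Δp, with q in kg/kg and Δp in Pa (1 kg/m² of water = 1 mm).
Layer 1020–950 hPa: Δp = 70 hPa = 7000 Pa, q̄ = 0.022 kg/kg → 0.022 × 7000 / 9.8 = 15.71 mm
Layer 950–850 hPa: Δp = 100 hPa = 10000 Pa, q̄ = 0.016 kg/kg → 0.016 × 10000 / 9.8 = 16.33 mm
Layer 850–580 hPa: Δp = 270 hPa = 27000 Pa, q̄ = 0.0061 kg/kg → 0.0061 × 27000 / 9.8 = 16.81 mm
Layer 580–350 hPa: Δp = 230 hPa = 23000 Pa, q̄ = 0.0013 kg/kg → 0.0013 × 23000 / 9.8 = 3.05 mm
PW = 15.71 + 16.33 + 16.81 + 3.05 = 51.90 ≈ 51.9 mm.

PW ≈ 51.9 mm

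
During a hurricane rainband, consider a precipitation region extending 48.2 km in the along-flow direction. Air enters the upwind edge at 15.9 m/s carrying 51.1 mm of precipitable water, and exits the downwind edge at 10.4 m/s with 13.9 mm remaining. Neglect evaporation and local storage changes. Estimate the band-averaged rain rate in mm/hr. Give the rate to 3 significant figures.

Column moisture flux per unit crosswind length is F = V × PW.
Inflow: F_in = 15.9 × 51.1 = 812.49 mm·m/s
Outflow: F_out = 10.4 × 13.9 = 144.56 mm·m/s
Steady-state rate R = (F_in − F_out)/L = (812.49 − 144.56) / 48200 m = 1.386e-02 mm/s.
R = 1.386e-02 × 3600 = 49.9 mm/hr.

R ≈ 49.9 mm/hr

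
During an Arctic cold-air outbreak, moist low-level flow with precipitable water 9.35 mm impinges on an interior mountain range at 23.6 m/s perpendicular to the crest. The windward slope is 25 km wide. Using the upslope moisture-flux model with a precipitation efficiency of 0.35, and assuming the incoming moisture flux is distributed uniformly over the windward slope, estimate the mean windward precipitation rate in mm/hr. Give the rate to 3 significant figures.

Incoming column moisture flux per unit ridge length: F = V × PW = 23.6 × 9.35 = 220.66 mm·m/s.
Spread over the 25 km slope with efficiency ε = 0.35: R = ε·F/W = 0.35 × 220.66 / 25000 m = 3.089e-03 mm/s.
R = 3.089e-03 × 3600 = 11.1 mm/hr.

R ≈ 11.1 mm/hr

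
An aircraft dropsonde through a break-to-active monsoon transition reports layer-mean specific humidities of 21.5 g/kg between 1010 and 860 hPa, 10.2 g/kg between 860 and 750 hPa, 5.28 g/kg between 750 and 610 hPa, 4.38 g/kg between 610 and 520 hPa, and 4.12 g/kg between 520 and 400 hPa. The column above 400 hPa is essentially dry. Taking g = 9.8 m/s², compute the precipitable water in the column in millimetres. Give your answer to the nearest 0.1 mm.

PW ≈ 61.0 mm

Precipitable water is the column-integrated vapour mass per unit area: PW = (1/g) Σ q̄ Δp, with q in kg/kg and Δp in Pa (1 kg/m² of water = 1 mm).
Layer 1010–860 hPa: Δp = 150 hPa = 15000 Pa, q̄ = 0.0215 kg/kg → 0.0215 × 15000 / 9.8 = 32.91 mm
Layer 860–750 hPa: Δp = 110 hPa = 11000 Pa, q̄ = 0.0102 kg/kg → 0.0102 × 11000 / 9.8 = 11.45 mm
Layer 750–610 hPa: Δp = 140 hPa = 14000 Pa, q̄ = 0.00528 kg/kg → 0.00528 × 14000 / 9.8 = 7.54 mm
Layer 610–520 hPa: Δp = 90 hPa = 9000 Pa, q̄ = 0.00438 kg/kg → 0.00438 × 9000 / 9.8 = 4.02 mm
Layer 520–400 hPa: Δp = 120 hPa = 12000 Pa, q̄ = 0.00412 kg/kg → 0.00412 × 12000 / 9.8 = 5.04 mm
PW = 32.91 + 11.45 + 7.54 + 4.02 + 5.04 = 60.96 ≈ 61.0 mm.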